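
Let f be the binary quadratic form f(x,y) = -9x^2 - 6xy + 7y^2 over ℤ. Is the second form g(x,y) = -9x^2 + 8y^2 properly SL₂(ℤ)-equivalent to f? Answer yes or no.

D₁ = 288, D₂ = 288
river cycle of f (length 6): (7, 6, -9), (-9, 12, 4), (4, 12, -9), (-9, 6, 7), (7, 8, -8), (-8, 8, 7)
river cycle of g (length 2): (8, 16, -1), (-1, 16, 8)
cycles differ ⇒ inequivalent

no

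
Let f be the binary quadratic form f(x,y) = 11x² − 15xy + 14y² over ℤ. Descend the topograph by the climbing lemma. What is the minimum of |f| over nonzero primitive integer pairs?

translate: b→7 (≡-15 mod 22), so (11,-15,14)→(11,7,10)
flip: (11,7,10)→(10,-7,11)
reduced (well bottom): (10,-7,11) with a≤c, −a<b≤a
well minimum = a = 10

10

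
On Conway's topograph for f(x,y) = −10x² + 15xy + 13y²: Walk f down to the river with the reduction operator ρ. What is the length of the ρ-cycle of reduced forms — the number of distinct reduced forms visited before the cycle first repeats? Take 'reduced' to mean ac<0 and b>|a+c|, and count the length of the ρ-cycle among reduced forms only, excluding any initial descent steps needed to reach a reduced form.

D = 745, ⌊√D⌋ = 27
river: ρ → (13,11,-12)
river: ρ → (-12,13,12)
river: ρ → (12,11,-13)
river: ρ → (-13,15,10)
river: ρ → (10,25,-3)
river: ρ → (-3,23,18)
river: ρ → (18,13,-8)
river: ρ → (-8,19,12)
river: ρ → (12,5,-15)
river: ρ → (-15,25,2)
river: ρ → (2,27,-2)
river: ρ → (-2,25,15)
river: ρ → (15,5,-12)
river: ρ → (-12,19,8)
river: ρ → (8,13,-18)
river: ρ → (-18,23,3)
river: ρ → (3,25,-10)
river: ρ → (-10,15,13)
ρ-cycle length = 18 (tail of 0 descent steps not counted)

18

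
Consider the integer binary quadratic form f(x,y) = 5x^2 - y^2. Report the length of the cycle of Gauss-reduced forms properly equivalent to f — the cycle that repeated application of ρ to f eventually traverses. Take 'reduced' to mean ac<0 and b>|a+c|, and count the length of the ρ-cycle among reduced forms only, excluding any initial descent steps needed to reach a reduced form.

D = 20, ⌊√D⌋ = 4
descent: ρ → (-1,4,1)  [lands on river]
river: ρ → (1,4,-1)
ρ-cycle length = 2 (tail of 1 descent step not counted)

2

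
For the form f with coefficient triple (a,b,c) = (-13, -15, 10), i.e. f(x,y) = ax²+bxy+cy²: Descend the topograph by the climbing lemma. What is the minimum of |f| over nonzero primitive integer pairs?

descent: ρ → (10,15,-13)  [lands on river]
river: ρ → (-13,11,12)
river: ρ → (12,13,-12)
river: ρ → (-12,11,13)
river: ρ → (13,15,-10)
river: ρ → (-10,25,3)
river: ρ → (3,23,-18)
river: ρ → (-18,13,8)
river: ρ → (8,19,-12)
river: ρ → (-12,5,15)
river: ρ → (15,25,-2)
river: ρ → (-2,27,2)
river: ρ → (2,25,-15)
river: ρ → (-15,5,12)
river: ρ → (12,19,-8)
river: ρ → (-8,13,18)
river: ρ → (18,23,-3)
river: ρ → (-3,25,10)
closes: descent 1, river 18
min |a| on river = 2

2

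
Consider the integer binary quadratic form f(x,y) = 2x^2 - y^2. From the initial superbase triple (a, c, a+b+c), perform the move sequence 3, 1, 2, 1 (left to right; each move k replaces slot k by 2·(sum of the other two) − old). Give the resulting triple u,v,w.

start (2,-1,1) = (f(1,0),f(0,1),f(1,1))
replace slot 3: 2·(2+(-1)) − 1 = 1 → (2,-1,1)
replace slot 1: 2·((-1)+1) − 2 = -2 → (-2,-1,1)
replace slot 2: 2·((-2)+1) − (-1) = -1 → (-2,-1,1)
replace slot 1: 2·((-1)+1) − (-2) = 2 → (2,-1,1)

2,-1,1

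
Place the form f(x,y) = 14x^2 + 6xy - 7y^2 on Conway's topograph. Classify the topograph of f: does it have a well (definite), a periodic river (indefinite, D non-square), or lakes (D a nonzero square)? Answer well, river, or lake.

D = b²−4ac = 6² − 4·14·(-7) = 428
D > 0 non-square ⇒ indefinite ⇒ periodic river

river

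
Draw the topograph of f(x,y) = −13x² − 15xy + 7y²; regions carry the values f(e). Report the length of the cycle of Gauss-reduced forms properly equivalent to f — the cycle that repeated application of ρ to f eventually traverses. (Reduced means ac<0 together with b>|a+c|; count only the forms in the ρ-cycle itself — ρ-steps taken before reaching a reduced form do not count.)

D = 589, ⌊√D⌋ = 24
descent: ρ → (7,15,-13)  [lands on river]
river: ρ → (-13,11,9)
river: ρ → (9,7,-15)
river: ρ → (-15,23,1)
river: ρ → (1,23,-15)
river: ρ → (-15,7,9)
river: ρ → (9,11,-13)
river: ρ → (-13,15,7)
river: ρ → (7,13,-15)
river: ρ → (-15,17,5)
river: ρ → (5,23,-3)
river: ρ → (-3,19,19)
river: ρ → (19,19,-3)
river: ρ → (-3,23,5)
river: ρ → (5,17,-15)
river: ρ → (-15,13,7)
ρ-cycle length = 16 (tail of 1 descent step not counted)

16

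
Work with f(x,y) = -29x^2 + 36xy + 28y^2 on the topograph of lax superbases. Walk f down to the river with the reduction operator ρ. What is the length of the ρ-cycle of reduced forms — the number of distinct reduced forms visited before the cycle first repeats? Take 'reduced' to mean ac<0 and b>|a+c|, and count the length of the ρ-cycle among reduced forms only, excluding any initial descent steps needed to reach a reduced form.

D = 4544, ⌊√D⌋ = 67
river: ρ → (28,20,-37)
river: ρ → (-37,54,11)
river: ρ → (11,56,-32)
river: ρ → (-32,8,35)
river: ρ → (35,62,-5)
river: ρ → (-5,58,59)
river: ρ → (59,60,-4)
river: ρ → (-4,60,59)
river: ρ → (59,58,-5)
river: ρ → (-5,62,35)
river: ρ → (35,8,-32)
river: ρ → (-32,56,11)
river: ρ → (11,54,-37)
river: ρ → (-37,20,28)
river: ρ → (28,36,-29)
river: ρ → (-29,22,35)
river: ρ → (35,48,-16)
river: ρ → (-16,48,35)
river: ρ → (35,22,-29)
river: ρ → (-29,36,28)
ρ-cycle length = 20 (tail of 0 descent steps not counted)

20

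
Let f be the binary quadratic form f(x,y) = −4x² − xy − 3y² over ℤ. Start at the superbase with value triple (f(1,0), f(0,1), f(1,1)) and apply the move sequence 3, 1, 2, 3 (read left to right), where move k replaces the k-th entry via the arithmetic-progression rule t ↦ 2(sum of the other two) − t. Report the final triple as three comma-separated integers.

start (-4,-3,-8) = (f(1,0),f(0,1),f(1,1))
replace slot 3: 2·((-4)+(-3)) − (-8) = -6 → (-4,-3,-6)
replace slot 1: 2·((-3)+(-6)) − (-4) = -14 → (-14,-3,-6)
replace slot 2: 2·((-14)+(-6)) − (-3) = -37 → (-14,-37,-6)
replace slot 3: 2·((-14)+(-37)) − (-6) = -96 → (-14,-37,-96)

-14,-37,-96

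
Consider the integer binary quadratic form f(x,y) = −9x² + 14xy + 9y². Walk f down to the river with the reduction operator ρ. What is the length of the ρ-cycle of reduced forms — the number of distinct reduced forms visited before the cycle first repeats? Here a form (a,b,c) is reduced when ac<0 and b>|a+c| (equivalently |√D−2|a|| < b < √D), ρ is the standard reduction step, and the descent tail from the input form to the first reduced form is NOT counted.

D = 520, ⌊√D⌋ = 22
river: ρ → (9,22,-1)
river: ρ → (-1,22,9)
river: ρ → (9,14,-9)
river: ρ → (-9,22,1)
river: ρ → (1,22,-9)
river: ρ → (-9,14,9)
ρ-cycle length = 6 (tail of 0 descent steps not counted)

6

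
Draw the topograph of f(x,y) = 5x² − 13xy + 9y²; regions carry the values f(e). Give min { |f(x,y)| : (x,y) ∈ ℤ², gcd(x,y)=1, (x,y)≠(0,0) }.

translate: b→-3 (≡-13 mod 10), so (5,-13,9)→(5,-3,1)
flip: (5,-3,1)→(1,3,5)
translate: b→1 (≡3 mod 2), so (1,3,5)→(1,1,3)
reduced (well bottom): (1,1,3) with a≤c, −a<b≤a
well minimum = a = 1

1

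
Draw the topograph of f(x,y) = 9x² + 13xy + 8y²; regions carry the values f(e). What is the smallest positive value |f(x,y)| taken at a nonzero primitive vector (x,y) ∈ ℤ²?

translate: b→-5 (≡13 mod 18), so (9,13,8)→(9,-5,4)
flip: (9,-5,4)→(4,5,9)
translate: b→-3 (≡5 mod 8), so (4,5,9)→(4,-3,8)
reduced (well bottom): (4,-3,8) with a≤c, −a<b≤a
well minimum = a = 4

4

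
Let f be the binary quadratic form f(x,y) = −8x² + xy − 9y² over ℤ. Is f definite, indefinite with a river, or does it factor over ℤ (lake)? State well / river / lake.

D = b²−4ac = 1² − 4·(-8)·(-9) = -287
D < 0 ⇒ definite ⇒ every region one sign ⇒ single well

well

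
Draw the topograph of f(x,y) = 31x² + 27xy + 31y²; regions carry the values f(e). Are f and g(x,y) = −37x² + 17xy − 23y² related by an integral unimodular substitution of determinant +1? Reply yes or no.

D₁ = -3115, D₂ = -3115
f: reduced (well bottom): (31,27,31) with a≤c, −a<b≤a
g is negative-definite; reduce −g:
−g: flip: (37,-17,23)→(23,17,37)
−g: reduced (well bottom): (23,17,37) with a≤c, −a<b≤a
flip sign back: reduced form of g is (-23,-17,-37)
reduced forms (31, 27, 31) vs (-23, -17, -37) ⇒ inequivalent

no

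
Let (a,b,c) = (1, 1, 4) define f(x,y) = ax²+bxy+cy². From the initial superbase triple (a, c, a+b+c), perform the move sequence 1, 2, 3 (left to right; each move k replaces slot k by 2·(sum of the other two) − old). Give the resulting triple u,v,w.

start (1,4,6) = (f(1,0),f(0,1),f(1,1))
replace slot 1: 2·(4+6) − 1 = 19 → (19,4,6)
replace slot 2: 2·(19+6) − 4 = 46 → (19,46,6)
replace slot 3: 2·(19+46) − 6 = 124 → (19,46,124)

19,46,124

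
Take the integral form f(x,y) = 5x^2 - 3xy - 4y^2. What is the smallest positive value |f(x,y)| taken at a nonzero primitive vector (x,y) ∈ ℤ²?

descent: ρ → (-4,3,5)  [lands on river]
river: ρ → (5,7,-2)
river: ρ → (-2,9,1)
river: ρ → (1,9,-2)
river: ρ → (-2,7,5)
river: ρ → (5,3,-4)
river: ρ → (-4,5,4)
river: ρ → (4,3,-5)
river: ρ → (-5,7,2)
river: ρ → (2,9,-1)
river: ρ → (-1,9,2)
river: ρ → (2,7,-5)
river: ρ → (-5,3,4)
river: ρ → (4,5,-4)
closes: descent 1, river 14
min |a| on river = 1

1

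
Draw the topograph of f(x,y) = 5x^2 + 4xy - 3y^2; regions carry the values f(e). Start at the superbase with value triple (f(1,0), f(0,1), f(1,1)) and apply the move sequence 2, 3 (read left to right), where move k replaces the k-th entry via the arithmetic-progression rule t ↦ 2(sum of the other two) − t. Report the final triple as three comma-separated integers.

start (5,-3,6) = (f(1,0),f(0,1),f(1,1))
replace slot 2: 2·(5+6) − (-3) = 25 → (5,25,6)
replace slot 3: 2·(5+25) − 6 = 54 → (5,25,54)

5,25,54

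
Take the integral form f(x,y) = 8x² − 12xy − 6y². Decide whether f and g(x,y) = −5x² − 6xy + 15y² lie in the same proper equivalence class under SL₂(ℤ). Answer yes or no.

D₁ = 336, D₂ = 336
river cycle of f (length 6): (-6, 12, 8), (8, 4, -10), (-10, 16, 2), (2, 16, -10), (-10, 4, 8), (8, 12, -6)
river cycle of g (length 4): (-5, 14, 7), (7, 14, -5), (-5, 16, 4), (4, 16, -5)
cycles differ ⇒ inequivalent

no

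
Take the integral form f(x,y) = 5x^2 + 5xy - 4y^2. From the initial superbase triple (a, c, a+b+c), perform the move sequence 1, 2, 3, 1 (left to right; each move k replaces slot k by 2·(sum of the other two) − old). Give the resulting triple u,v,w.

start (5,-4,6) = (f(1,0),f(0,1),f(1,1))
replace slot 1: 2·((-4)+6) − 5 = -1 → (-1,-4,6)
replace slot 2: 2·((-1)+6) − (-4) = 14 → (-1,14,6)
replace slot 3: 2·((-1)+14) − 6 = 20 → (-1,14,20)
replace slot 1: 2·(14+20) − (-1) = 69 → (69,14,20)

69,14,20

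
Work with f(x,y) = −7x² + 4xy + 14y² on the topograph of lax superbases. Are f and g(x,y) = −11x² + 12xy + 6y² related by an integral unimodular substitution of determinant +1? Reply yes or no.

D₁ = 408, D₂ = 408
river cycle of f (length 6): (-7, 18, 3), (3, 18, -7), (-7, 10, 11), (11, 12, -6), (-6, 12, 11), (11, 10, -7)
river cycle of g (length 6): (6, 12, -11), (-11, 10, 7), (7, 18, -3), (-3, 18, 7), (7, 10, -11), (-11, 12, 6)
cycles differ ⇒ inequivalent

no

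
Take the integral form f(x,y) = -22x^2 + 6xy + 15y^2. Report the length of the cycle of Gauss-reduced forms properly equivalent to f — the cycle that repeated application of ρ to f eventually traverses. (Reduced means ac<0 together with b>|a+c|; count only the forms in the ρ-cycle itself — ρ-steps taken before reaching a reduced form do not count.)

D = 1356, ⌊√D⌋ = 36
descent: ρ → (15,24,-13)  [lands on river]
river: ρ → (-13,28,11)
river: ρ → (11,16,-25)
river: ρ → (-25,34,2)
river: ρ → (2,34,-25)
river: ρ → (-25,16,11)
river: ρ → (11,28,-13)
river: ρ → (-13,24,15)
river: ρ → (15,36,-1)
river: ρ → (-1,36,15)
ρ-cycle length = 10 (tail of 1 descent step not counted)

10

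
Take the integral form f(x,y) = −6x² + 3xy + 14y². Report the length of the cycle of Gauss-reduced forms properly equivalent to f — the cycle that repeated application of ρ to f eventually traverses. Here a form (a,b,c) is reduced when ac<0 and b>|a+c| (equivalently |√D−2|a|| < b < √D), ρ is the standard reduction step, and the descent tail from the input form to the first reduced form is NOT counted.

D = 345, ⌊√D⌋ = 18
descent: ρ → (14,-3,-6)
descent: ρ → (-6,15,5)  [lands on river]
river: ρ → (5,15,-6)
river: ρ → (-6,9,11)
river: ρ → (11,13,-4)
river: ρ → (-4,11,14)
river: ρ → (14,17,-1)
river: ρ → (-1,17,14)
river: ρ → (14,11,-4)
river: ρ → (-4,13,11)
river: ρ → (11,9,-6)
ρ-cycle length = 10 (tail of 2 descent steps not counted)

10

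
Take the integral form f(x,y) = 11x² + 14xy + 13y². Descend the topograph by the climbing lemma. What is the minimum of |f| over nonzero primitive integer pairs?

translate: b→-8 (≡14 mod 22), so (11,14,13)→(11,-8,10)
flip: (11,-8,10)→(10,8,11)
reduced (well bottom): (10,8,11) with a≤c, −a<b≤a
well minimum = a = 10

10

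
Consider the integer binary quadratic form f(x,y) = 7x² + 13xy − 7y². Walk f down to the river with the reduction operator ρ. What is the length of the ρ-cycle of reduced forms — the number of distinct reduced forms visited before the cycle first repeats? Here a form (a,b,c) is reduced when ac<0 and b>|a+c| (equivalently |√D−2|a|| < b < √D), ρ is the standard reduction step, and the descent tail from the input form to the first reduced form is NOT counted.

D = 365, ⌊√D⌋ = 19
river: ρ → (-7,15,5)
river: ρ → (5,15,-7)
river: ρ → (-7,13,7)
river: ρ → (7,15,-5)
river: ρ → (-5,15,7)
river: ρ → (7,13,-7)
ρ-cycle length = 6 (tail of 0 descent steps not counted)

6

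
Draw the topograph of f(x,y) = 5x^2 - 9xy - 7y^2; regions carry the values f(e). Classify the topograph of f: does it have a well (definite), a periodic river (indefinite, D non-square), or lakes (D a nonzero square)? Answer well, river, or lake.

D = b²−4ac = (-9)² − 4·5·(-7) = 221
D > 0 non-square ⇒ indefinite ⇒ periodic river

river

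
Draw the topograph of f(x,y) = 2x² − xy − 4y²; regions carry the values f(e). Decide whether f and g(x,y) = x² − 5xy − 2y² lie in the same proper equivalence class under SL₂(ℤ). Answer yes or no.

D₁ = 33, D₂ = 33
river cycle of f (length 4): (2, 3, -3), (-3, 3, 2), (2, 5, -1), (-1, 5, 2)
river cycle of g (length 4): (-2, 5, 1), (1, 5, -2), (-2, 3, 3), (3, 3, -2)
cycles differ ⇒ inequivalent

no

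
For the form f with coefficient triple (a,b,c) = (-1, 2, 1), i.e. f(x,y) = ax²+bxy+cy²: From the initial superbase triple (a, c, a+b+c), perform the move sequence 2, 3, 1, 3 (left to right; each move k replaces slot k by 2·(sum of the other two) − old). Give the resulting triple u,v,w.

start (-1,1,2) = (f(1,0),f(0,1),f(1,1))
replace slot 2: 2·((-1)+2) − 1 = 1 → (-1,1,2)
replace slot 3: 2·((-1)+1) − 2 = -2 → (-1,1,-2)
replace slot 1: 2·(1+(-2)) − (-1) = -1 → (-1,1,-2)
replace slot 3: 2·((-1)+1) − (-2) = 2 → (-1,1,2)

-1,1,2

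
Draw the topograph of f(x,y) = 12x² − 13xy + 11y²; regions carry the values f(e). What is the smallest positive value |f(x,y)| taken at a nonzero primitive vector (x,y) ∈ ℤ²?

translate: b→11 (≡-13 mod 24), so (12,-13,11)→(12,11,10)
flip: (12,11,10)→(10,-11,12)
translate: b→9 (≡-11 mod 20), so (10,-11,12)→(10,9,11)
reduced (well bottom): (10,9,11) with a≤c, −a<b≤a
well minimum = a = 10

10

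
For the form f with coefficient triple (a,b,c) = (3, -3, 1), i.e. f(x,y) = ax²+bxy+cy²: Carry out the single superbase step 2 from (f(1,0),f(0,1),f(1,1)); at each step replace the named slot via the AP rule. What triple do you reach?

start (3,1,1) = (f(1,0),f(0,1),f(1,1))
replace slot 2: 2·(3+1) − 1 = 7 → (3,7,1)

3,7,1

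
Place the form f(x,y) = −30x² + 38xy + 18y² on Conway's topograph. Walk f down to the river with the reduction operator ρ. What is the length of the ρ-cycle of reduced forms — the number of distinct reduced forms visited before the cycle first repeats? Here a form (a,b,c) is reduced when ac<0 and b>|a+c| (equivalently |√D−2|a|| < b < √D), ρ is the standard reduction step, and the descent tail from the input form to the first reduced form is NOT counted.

D = 3604, ⌊√D⌋ = 60
river: ρ → (18,34,-34)
river: ρ → (-34,34,18)
river: ρ → (18,38,-30)
river: ρ → (-30,22,26)
river: ρ → (26,30,-26)
river: ρ → (-26,22,30)
river: ρ → (30,38,-18)
river: ρ → (-18,34,34)
river: ρ → (34,34,-18)
river: ρ → (-18,38,30)
river: ρ → (30,22,-26)
river: ρ → (-26,30,26)
river: ρ → (26,22,-30)
river: ρ → (-30,38,18)
ρ-cycle length = 14 (tail of 0 descent steps not counted)

14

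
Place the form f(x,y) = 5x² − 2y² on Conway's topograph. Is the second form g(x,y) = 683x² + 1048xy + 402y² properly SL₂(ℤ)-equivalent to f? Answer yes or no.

D₁ = 40, D₂ = 40
river cycle of f (length 6): (-2, 4, 3), (3, 2, -3), (-3, 4, 2), (2, 4, -3), (-3, 2, 3), (3, 4, -2)
river cycle of g (length 6): (3, 2, -3), (-3, 4, 2), (2, 4, -3), (-3, 2, 3), (3, 4, -2), (-2, 4, 3)
cycles coincide ⇒ equivalent

yes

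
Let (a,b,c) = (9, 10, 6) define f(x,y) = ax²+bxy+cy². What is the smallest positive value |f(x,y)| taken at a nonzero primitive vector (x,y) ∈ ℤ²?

translate: b→-8 (≡10 mod 18), so (9,10,6)→(9,-8,5)
flip: (9,-8,5)→(5,8,9)
translate: b→-2 (≡8 mod 10), so (5,8,9)→(5,-2,6)
reduced (well bottom): (5,-2,6) with a≤c, −a<b≤a
well minimum = a = 5

5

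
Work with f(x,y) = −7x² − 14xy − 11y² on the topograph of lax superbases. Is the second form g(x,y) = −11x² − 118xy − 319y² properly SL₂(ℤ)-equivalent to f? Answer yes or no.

D₁ = -112, D₂ = -112
f is negative-definite; reduce −f:
−f: translate: b→0 (≡14 mod 14), so (7,14,11)→(7,0,4)
−f: flip: (7,0,4)→(4,0,7)
−f: reduced (well bottom): (4,0,7) with a≤c, −a<b≤a
flip sign back: reduced form of f is (-4,0,-7)
g is negative-definite; reduce −g:
−g: translate: b→8 (≡118 mod 22), so (11,118,319)→(11,8,4)
−g: flip: (11,8,4)→(4,-8,11)
−g: translate: b→0 (≡-8 mod 8), so (4,-8,11)→(4,0,7)
−g: reduced (well bottom): (4,0,7) with a≤c, −a<b≤a
flip sign back: reduced form of g is (-4,0,-7)
reduced forms (-4, 0, -7) vs (-4, 0, -7) ⇒ equivalent

yes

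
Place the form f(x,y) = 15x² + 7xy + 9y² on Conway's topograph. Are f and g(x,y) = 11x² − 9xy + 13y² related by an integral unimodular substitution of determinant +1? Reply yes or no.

D₁ = -491, D₂ = -491
f: flip: (15,7,9)→(9,-7,15)
f: reduced (well bottom): (9,-7,15) with a≤c, −a<b≤a
g: reduced (well bottom): (11,-9,13) with a≤c, −a<b≤a
reduced forms (9, -7, 15) vs (11, -9, 13) ⇒ inequivalent

no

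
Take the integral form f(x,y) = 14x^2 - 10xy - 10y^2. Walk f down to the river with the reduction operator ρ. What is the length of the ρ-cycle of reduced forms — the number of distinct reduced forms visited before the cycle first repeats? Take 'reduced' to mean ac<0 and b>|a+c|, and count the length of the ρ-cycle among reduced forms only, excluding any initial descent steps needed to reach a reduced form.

D = 660, ⌊√D⌋ = 25
descent: ρ → (-10,10,14)  [lands on river]
river: ρ → (14,18,-6)
river: ρ → (-6,18,14)
river: ρ → (14,10,-10)
ρ-cycle length = 4 (tail of 1 descent step not counted)

4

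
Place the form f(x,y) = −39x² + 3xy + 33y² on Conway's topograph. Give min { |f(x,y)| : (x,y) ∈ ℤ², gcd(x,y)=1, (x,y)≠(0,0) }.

descent: ρ → (33,63,-9)  [lands on river]
river: ρ → (-9,63,33)
river: ρ → (33,69,-3)
river: ρ → (-3,69,33)
closes: descent 1, river 4
min |a| on river = 3

3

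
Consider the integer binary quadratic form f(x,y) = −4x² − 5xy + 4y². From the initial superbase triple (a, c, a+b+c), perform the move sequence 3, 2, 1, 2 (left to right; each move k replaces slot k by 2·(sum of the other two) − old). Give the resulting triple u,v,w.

start (-4,4,-5) = (f(1,0),f(0,1),f(1,1))
replace slot 3: 2·((-4)+4) − (-5) = 5 → (-4,4,5)
replace slot 2: 2·((-4)+5) − 4 = -2 → (-4,-2,5)
replace slot 1: 2·((-2)+5) − (-4) = 10 → (10,-2,5)
replace slot 2: 2·(10+5) − (-2) = 32 → (10,32,5)

10,32,5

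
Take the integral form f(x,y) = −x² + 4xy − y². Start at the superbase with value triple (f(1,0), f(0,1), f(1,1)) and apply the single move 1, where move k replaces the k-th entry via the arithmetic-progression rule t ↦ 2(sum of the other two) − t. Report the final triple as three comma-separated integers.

start (-1,-1,2) = (f(1,0),f(0,1),f(1,1))
replace slot 1: 2·((-1)+2) − (-1) = 3 → (3,-1,2)

3,-1,2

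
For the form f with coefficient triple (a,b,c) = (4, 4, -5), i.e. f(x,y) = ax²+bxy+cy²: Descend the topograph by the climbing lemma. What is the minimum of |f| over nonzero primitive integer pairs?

river: ρ → (-5,6,3)
river: ρ → (3,6,-5)
river: ρ → (-5,4,4)
river: ρ → (4,4,-5)
closes: descent 0, river 4
min |a| on river = 3

3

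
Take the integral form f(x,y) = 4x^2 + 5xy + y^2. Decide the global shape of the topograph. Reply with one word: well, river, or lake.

D = b²−4ac = 5² − 4·4·1 = 9
D = 3² is a perfect square ⇒ form factors over ℤ ⇒ lakes

lake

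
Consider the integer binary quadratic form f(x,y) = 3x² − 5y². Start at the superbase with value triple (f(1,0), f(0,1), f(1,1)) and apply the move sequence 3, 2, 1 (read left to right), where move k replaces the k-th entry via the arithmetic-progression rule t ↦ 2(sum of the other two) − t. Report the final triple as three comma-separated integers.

start (3,-5,-2) = (f(1,0),f(0,1),f(1,1))
replace slot 3: 2·(3+(-5)) − (-2) = -2 → (3,-5,-2)
replace slot 2: 2·(3+(-2)) − (-5) = 7 → (3,7,-2)
replace slot 1: 2·(7+(-2)) − 3 = 7 → (7,7,-2)

7,7,-2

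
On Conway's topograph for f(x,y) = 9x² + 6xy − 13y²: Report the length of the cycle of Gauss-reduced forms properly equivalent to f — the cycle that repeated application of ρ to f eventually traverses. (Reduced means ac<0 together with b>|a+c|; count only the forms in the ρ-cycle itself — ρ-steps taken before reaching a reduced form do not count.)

D = 504, ⌊√D⌋ = 22
river: ρ → (-13,20,2)
river: ρ → (2,20,-13)
river: ρ → (-13,6,9)
river: ρ → (9,12,-10)
river: ρ → (-10,8,11)
river: ρ → (11,14,-7)
river: ρ → (-7,14,11)
river: ρ → (11,8,-10)
river: ρ → (-10,12,9)
river: ρ → (9,6,-13)
ρ-cycle length = 10 (tail of 0 descent steps not counted)

10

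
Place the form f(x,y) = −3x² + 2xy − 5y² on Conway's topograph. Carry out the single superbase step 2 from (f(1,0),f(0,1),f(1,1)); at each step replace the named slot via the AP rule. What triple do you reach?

start (-3,-5,-6) = (f(1,0),f(0,1),f(1,1))
replace slot 2: 2·((-3)+(-6)) − (-5) = -13 → (-3,-13,-6)

-3,-13,-6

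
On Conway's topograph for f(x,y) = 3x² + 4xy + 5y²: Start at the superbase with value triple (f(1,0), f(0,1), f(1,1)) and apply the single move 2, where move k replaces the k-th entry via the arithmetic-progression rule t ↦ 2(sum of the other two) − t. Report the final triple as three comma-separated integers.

start (3,5,12) = (f(1,0),f(0,1),f(1,1))
replace slot 2: 2·(3+12) − 5 = 25 → (3,25,12)

3,25,12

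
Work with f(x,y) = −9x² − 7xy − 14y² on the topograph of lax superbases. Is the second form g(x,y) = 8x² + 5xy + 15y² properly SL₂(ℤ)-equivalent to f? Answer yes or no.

D₁ = -455, D₂ = -455
f is negative-definite; reduce −f:
−f: reduced (well bottom): (9,7,14) with a≤c, −a<b≤a
flip sign back: reduced form of f is (-9,-7,-14)
g: reduced (well bottom): (8,5,15) with a≤c, −a<b≤a
reduced forms (-9, -7, -14) vs (8, 5, 15) ⇒ inequivalent

no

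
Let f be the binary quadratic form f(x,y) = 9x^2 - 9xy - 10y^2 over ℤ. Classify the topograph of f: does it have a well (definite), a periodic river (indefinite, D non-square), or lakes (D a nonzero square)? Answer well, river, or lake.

D = b²−4ac = (-9)² − 4·9·(-10) = 441
D = 21² is a perfect square ⇒ form factors over ℤ ⇒ lakes

lake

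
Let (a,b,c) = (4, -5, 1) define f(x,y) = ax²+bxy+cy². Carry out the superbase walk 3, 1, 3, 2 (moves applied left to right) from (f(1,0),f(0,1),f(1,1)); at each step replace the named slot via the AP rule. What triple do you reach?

start (4,1,0) = (f(1,0),f(0,1),f(1,1))
replace slot 3: 2·(4+1) − 0 = 10 → (4,1,10)
replace slot 1: 2·(1+10) − 4 = 18 → (18,1,10)
replace slot 3: 2·(18+1) − 10 = 28 → (18,1,28)
replace slot 2: 2·(18+28) − 1 = 91 → (18,91,28)

18,91,28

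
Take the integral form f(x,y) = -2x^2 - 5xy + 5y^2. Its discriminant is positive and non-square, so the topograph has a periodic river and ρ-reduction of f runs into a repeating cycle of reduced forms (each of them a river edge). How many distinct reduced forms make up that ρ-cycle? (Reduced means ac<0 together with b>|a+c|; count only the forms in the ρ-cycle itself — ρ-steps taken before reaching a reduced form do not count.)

D = 65, ⌊√D⌋ = 8
descent: ρ → (5,5,-2)  [lands on river]
river: ρ → (-2,7,2)
river: ρ → (2,5,-5)
river: ρ → (-5,5,2)
river: ρ → (2,7,-2)
river: ρ → (-2,5,5)
ρ-cycle length = 6 (tail of 1 descent step not counted)

6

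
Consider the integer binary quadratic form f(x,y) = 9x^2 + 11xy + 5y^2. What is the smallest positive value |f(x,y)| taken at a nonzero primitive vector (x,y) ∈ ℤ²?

translate: b→-7 (≡11 mod 18), so (9,11,5)→(9,-7,3)
flip: (9,-7,3)→(3,7,9)
translate: b→1 (≡7 mod 6), so (3,7,9)→(3,1,5)
reduced (well bottom): (3,1,5) with a≤c, −a<b≤a
well minimum = a = 3

3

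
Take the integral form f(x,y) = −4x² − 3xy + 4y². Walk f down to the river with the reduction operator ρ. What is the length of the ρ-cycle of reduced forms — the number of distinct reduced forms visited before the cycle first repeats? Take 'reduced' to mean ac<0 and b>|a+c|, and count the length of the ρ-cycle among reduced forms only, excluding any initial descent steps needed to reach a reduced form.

D = 73, ⌊√D⌋ = 8
descent: ρ → (4,3,-4)  [lands on river]
river: ρ → (-4,5,3)
river: ρ → (3,7,-2)
river: ρ → (-2,5,6)
river: ρ → (6,7,-1)
river: ρ → (-1,7,6)
river: ρ → (6,5,-2)
river: ρ → (-2,7,3)
river: ρ → (3,5,-4)
river: ρ → (-4,3,4)
river: ρ → (4,5,-3)
river: ρ → (-3,7,2)
river: ρ → (2,5,-6)
river: ρ → (-6,7,1)
river: ρ → (1,7,-6)
river: ρ → (-6,5,2)
river: ρ → (2,7,-3)
river: ρ → (-3,5,4)
ρ-cycle length = 18 (tail of 1 descent step not counted)

18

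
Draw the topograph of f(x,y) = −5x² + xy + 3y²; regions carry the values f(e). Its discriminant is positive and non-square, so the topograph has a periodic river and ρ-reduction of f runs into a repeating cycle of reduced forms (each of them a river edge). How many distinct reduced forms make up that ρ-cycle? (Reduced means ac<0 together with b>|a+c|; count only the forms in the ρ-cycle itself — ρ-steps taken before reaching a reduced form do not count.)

D = 61, ⌊√D⌋ = 7
descent: ρ → (3,5,-3)  [lands on river]
river: ρ → (-3,7,1)
river: ρ → (1,7,-3)
river: ρ → (-3,5,3)
river: ρ → (3,7,-1)
river: ρ → (-1,7,3)
ρ-cycle length = 6 (tail of 1 descent step not counted)

6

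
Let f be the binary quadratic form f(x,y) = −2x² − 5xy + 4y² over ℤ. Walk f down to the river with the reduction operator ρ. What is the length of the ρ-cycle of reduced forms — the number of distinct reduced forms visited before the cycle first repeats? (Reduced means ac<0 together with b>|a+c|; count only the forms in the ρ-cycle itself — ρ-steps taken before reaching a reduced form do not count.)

D = 57, ⌊√D⌋ = 7
descent: ρ → (4,5,-2)  [lands on river]
river: ρ → (-2,7,1)
river: ρ → (1,7,-2)
river: ρ → (-2,5,4)
river: ρ → (4,3,-3)
river: ρ → (-3,3,4)
ρ-cycle length = 6 (tail of 1 descent step not counted)

6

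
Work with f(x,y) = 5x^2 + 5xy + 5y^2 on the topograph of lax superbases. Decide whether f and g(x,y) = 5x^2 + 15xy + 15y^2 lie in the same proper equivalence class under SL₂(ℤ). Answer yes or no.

D₁ = -75, D₂ = -75
f: reduced (well bottom): (5,5,5) with a≤c, −a<b≤a
g: translate: b→5 (≡15 mod 10), so (5,15,15)→(5,5,5)
g: reduced (well bottom): (5,5,5) with a≤c, −a<b≤a
reduced forms (5, 5, 5) vs (5, 5, 5) ⇒ equivalent

yes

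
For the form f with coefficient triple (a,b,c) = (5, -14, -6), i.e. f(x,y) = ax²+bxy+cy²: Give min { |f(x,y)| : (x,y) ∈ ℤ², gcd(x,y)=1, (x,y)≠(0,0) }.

descent: ρ → (-6,14,5)  [lands on river]
river: ρ → (5,16,-3)
river: ρ → (-3,14,10)
river: ρ → (10,6,-7)
river: ρ → (-7,8,9)
river: ρ → (9,10,-6)
closes: descent 1, river 6
min |a| on river = 3

3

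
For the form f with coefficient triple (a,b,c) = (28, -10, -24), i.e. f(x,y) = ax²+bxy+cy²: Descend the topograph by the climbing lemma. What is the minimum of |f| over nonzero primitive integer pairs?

descent: ρ → (-24,10,28)  [lands on river]
river: ρ → (28,46,-6)
river: ρ → (-6,50,12)
river: ρ → (12,46,-14)
river: ρ → (-14,38,24)
river: ρ → (24,10,-28)
river: ρ → (-28,46,6)
river: ρ → (6,50,-12)
river: ρ → (-12,46,14)
river: ρ → (14,38,-24)
closes: descent 1, river 10
min |a| on river = 6

6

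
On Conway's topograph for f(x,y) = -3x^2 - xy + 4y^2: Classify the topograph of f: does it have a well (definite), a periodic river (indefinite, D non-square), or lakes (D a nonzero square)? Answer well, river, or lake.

D = b²−4ac = (-1)² − 4·(-3)·4 = 49
D = 7² is a perfect square ⇒ form factors over ℤ ⇒ lakes

lake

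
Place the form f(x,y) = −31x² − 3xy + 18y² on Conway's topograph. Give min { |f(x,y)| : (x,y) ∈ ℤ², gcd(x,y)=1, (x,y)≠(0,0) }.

descent: ρ → (18,39,-10)  [lands on river]
river: ρ → (-10,41,14)
river: ρ → (14,43,-7)
river: ρ → (-7,41,20)
river: ρ → (20,39,-9)
river: ρ → (-9,33,32)
river: ρ → (32,31,-10)
river: ρ → (-10,29,35)
river: ρ → (35,41,-4)
river: ρ → (-4,47,2)
river: ρ → (2,45,-27)
river: ρ → (-27,9,20)
river: ρ → (20,31,-16)
river: ρ → (-16,33,18)
closes: descent 1, river 14
min |a| on river = 2

2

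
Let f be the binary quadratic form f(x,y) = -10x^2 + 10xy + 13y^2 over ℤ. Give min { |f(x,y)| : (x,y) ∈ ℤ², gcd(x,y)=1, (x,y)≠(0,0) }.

river: ρ → (13,16,-7)
river: ρ → (-7,12,17)
river: ρ → (17,22,-2)
river: ρ → (-2,22,17)
river: ρ → (17,12,-7)
river: ρ → (-7,16,13)
river: ρ → (13,10,-10)
river: ρ → (-10,10,13)
closes: descent 0, river 8
min |a| on river = 2

2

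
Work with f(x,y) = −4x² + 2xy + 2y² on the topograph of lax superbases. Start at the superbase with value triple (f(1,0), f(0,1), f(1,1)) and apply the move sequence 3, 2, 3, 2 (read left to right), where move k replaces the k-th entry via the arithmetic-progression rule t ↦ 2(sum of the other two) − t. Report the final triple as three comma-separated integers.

start (-4,2,0) = (f(1,0),f(0,1),f(1,1))
replace slot 3: 2·((-4)+2) − 0 = -4 → (-4,2,-4)
replace slot 2: 2·((-4)+(-4)) − 2 = -18 → (-4,-18,-4)
replace slot 3: 2·((-4)+(-18)) − (-4) = -40 → (-4,-18,-40)
replace slot 2: 2·((-4)+(-40)) − (-18) = -70 → (-4,-70,-40)

-4,-70,-40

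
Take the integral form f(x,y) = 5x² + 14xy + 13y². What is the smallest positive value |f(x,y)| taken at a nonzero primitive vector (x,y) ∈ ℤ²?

translate: b→4 (≡14 mod 10), so (5,14,13)→(5,4,4)
flip: (5,4,4)→(4,-4,5)
translate: b→4 (≡-4 mod 8), so (4,-4,5)→(4,4,5)
reduced (well bottom): (4,4,5) with a≤c, −a<b≤a
well minimum = a = 4

4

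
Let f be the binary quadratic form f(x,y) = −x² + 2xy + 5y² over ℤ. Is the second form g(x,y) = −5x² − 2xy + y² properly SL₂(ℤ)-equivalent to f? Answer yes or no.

D₁ = 24, D₂ = 24
river cycle of f (length 2): (-1, 4, 2), (2, 4, -1)
river cycle of g (length 2): (1, 4, -2), (-2, 4, 1)
cycles differ ⇒ inequivalent

no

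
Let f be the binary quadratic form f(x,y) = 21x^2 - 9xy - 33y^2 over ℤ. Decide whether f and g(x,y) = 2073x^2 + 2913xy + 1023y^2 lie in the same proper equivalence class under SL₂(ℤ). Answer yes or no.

D₁ = 2853, D₂ = 2853
river cycle of f (length 6): (21, 33, -21), (-21, 51, 3), (3, 51, -21), (-21, 33, 21), (21, 51, -3), (-3, 51, 21)
river cycle of g (length 6): (21, 33, -21), (-21, 51, 3), (3, 51, -21), (-21, 33, 21), (21, 51, -3), (-3, 51, 21)
cycles coincide ⇒ equivalent

yes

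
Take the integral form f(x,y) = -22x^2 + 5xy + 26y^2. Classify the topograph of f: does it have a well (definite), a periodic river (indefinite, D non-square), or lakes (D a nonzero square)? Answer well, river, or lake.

D = b²−4ac = 5² − 4·(-22)·26 = 2313
D > 0 non-square ⇒ indefinite ⇒ periodic river

river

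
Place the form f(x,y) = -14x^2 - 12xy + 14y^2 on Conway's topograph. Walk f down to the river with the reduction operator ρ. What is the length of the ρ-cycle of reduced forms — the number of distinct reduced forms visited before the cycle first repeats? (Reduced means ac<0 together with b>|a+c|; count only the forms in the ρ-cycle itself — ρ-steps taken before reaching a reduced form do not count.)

D = 928, ⌊√D⌋ = 30
descent: ρ → (14,12,-14)  [lands on river]
river: ρ → (-14,16,12)
river: ρ → (12,8,-18)
river: ρ → (-18,28,2)
river: ρ → (2,28,-18)
river: ρ → (-18,8,12)
river: ρ → (12,16,-14)
river: ρ → (-14,12,14)
river: ρ → (14,16,-12)
river: ρ → (-12,8,18)
river: ρ → (18,28,-2)
river: ρ → (-2,28,18)
river: ρ → (18,8,-12)
river: ρ → (-12,16,14)
ρ-cycle length = 14 (tail of 1 descent step not counted)

14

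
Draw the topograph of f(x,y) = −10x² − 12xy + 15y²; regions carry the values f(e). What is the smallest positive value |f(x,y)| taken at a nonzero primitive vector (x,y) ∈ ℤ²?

descent: ρ → (15,12,-10)  [lands on river]
river: ρ → (-10,8,17)
river: ρ → (17,26,-1)
river: ρ → (-1,26,17)
river: ρ → (17,8,-10)
river: ρ → (-10,12,15)
river: ρ → (15,18,-7)
river: ρ → (-7,24,6)
river: ρ → (6,24,-7)
river: ρ → (-7,18,15)
closes: descent 1, river 10
min |a| on river = 1

1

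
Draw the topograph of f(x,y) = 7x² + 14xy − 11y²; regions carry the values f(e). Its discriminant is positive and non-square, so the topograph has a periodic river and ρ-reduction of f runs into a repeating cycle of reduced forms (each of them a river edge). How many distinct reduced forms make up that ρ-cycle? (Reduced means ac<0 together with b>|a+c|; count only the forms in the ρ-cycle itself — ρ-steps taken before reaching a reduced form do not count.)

D = 504, ⌊√D⌋ = 22
river: ρ → (-11,8,10)
river: ρ → (10,12,-9)
river: ρ → (-9,6,13)
river: ρ → (13,20,-2)
river: ρ → (-2,20,13)
river: ρ → (13,6,-9)
river: ρ → (-9,12,10)
river: ρ → (10,8,-11)
river: ρ → (-11,14,7)
river: ρ → (7,14,-11)
ρ-cycle length = 10 (tail of 0 descent steps not counted)

10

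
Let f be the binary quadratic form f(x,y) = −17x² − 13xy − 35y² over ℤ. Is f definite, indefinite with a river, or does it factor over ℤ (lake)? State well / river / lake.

D = b²−4ac = (-13)² − 4·(-17)·(-35) = -2211
D < 0 ⇒ definite ⇒ every region one sign ⇒ single well

well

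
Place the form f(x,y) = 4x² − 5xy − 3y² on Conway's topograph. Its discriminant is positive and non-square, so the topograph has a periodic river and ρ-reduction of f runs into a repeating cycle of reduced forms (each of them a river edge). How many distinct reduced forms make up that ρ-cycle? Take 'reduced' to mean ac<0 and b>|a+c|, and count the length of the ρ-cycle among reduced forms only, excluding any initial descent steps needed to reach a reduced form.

D = 73, ⌊√D⌋ = 8
descent: ρ → (-3,5,4)  [lands on river]
river: ρ → (4,3,-4)
river: ρ → (-4,5,3)
river: ρ → (3,7,-2)
river: ρ → (-2,5,6)
river: ρ → (6,7,-1)
river: ρ → (-1,7,6)
river: ρ → (6,5,-2)
river: ρ → (-2,7,3)
river: ρ → (3,5,-4)
river: ρ → (-4,3,4)
river: ρ → (4,5,-3)
river: ρ → (-3,7,2)
river: ρ → (2,5,-6)
river: ρ → (-6,7,1)
river: ρ → (1,7,-6)
river: ρ → (-6,5,2)
river: ρ → (2,7,-3)
ρ-cycle length = 18 (tail of 1 descent step not counted)

18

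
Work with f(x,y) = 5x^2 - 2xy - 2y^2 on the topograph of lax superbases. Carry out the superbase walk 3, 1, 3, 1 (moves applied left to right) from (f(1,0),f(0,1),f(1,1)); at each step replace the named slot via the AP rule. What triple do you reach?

start (5,-2,1) = (f(1,0),f(0,1),f(1,1))
replace slot 3: 2·(5+(-2)) − 1 = 5 → (5,-2,5)
replace slot 1: 2·((-2)+5) − 5 = 1 → (1,-2,5)
replace slot 3: 2·(1+(-2)) − 5 = -7 → (1,-2,-7)
replace slot 1: 2·((-2)+(-7)) − 1 = -19 → (-19,-2,-7)

-19,-2,-7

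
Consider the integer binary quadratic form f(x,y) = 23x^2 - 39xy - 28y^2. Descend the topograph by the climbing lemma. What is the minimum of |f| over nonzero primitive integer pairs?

descent: ρ → (-28,39,23)  [lands on river]
river: ρ → (23,53,-14)
river: ρ → (-14,59,11)
river: ρ → (11,51,-34)
river: ρ → (-34,17,28)
river: ρ → (28,39,-23)
river: ρ → (-23,53,14)
river: ρ → (14,59,-11)
river: ρ → (-11,51,34)
river: ρ → (34,17,-28)
closes: descent 1, river 10
min |a| on river = 11

11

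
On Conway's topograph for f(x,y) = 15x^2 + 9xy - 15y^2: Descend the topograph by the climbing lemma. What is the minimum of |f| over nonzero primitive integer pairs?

river: ρ → (-15,21,9)
river: ρ → (9,15,-21)
river: ρ → (-21,27,3)
river: ρ → (3,27,-21)
river: ρ → (-21,15,9)
river: ρ → (9,21,-15)
river: ρ → (-15,9,15)
river: ρ → (15,21,-9)
river: ρ → (-9,15,21)
river: ρ → (21,27,-3)
river: ρ → (-3,27,21)
river: ρ → (21,15,-9)
river: ρ → (-9,21,15)
river: ρ → (15,9,-15)
closes: descent 0, river 14
min |a| on river = 3

3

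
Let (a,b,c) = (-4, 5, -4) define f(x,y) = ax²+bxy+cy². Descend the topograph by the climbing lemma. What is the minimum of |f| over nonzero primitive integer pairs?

translate: b→3 (≡-5 mod 8), so (4,-5,4)→(4,3,3)
flip: (4,3,3)→(3,-3,4)
translate: b→3 (≡-3 mod 6), so (3,-3,4)→(3,3,4)
reduced (well bottom): (3,3,4) with a≤c, −a<b≤a
well minimum |f| = |-3| = 3 (negative-definite)

3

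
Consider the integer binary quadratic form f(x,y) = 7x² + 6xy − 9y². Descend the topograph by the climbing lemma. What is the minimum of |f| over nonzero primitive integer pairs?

river: ρ → (-9,12,4)
river: ρ → (4,12,-9)
river: ρ → (-9,6,7)
river: ρ → (7,8,-8)
river: ρ → (-8,8,7)
river: ρ → (7,6,-9)
closes: descent 0, river 6
min |a| on river = 4

4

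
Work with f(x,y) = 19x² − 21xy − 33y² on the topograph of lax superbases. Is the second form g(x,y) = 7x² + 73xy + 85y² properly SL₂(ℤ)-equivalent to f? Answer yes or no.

D₁ = 2949, D₂ = 2949
river cycle of f (length 28): (-33, 21, 19), (19, 17, -35), (-35, 53, 1), (1, 53, -35), (-35, 17, 19), (19, 21, -33), (-33, 45, 7), (7, 53, -5), (-5, 47, 37), (37, 27, -15), … (18 more)
river cycle of g (length 28): (7, 45, -33), (-33, 21, 19), (19, 17, -35), (-35, 53, 1), (1, 53, -35), (-35, 17, 19), (19, 21, -33), (-33, 45, 7), (7, 53, -5), (-5, 47, 37), … (18 more)
cycles coincide ⇒ equivalent

yes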